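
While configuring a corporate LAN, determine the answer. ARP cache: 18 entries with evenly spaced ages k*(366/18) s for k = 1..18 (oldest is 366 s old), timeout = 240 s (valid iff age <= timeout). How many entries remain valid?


Ages are k * 366/18 s for k = 1..18 (spacing = 20.3333 s).
Entry k is valid iff k * 366/18 <= 240 iff k <= 18 * 240 / 366 = 11.8033
n_valid = floor(11.8033) = 11
(n_stale = 18 - 11 = 7)

11


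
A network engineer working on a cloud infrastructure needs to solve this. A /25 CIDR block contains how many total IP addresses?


Given: CIDR prefix /25
Host bits = 32 - 25 = 7
Total addresses = 2^7 = 128

128


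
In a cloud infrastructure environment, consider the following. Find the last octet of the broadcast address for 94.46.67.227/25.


Given: IP = 94.46.67.227, prefix = /25
Host bits = 32 - 25 = 7
Network last octet = 227 AND mask = 128
Host part size = 2^7 - 1 = 127
Broadcast last octet = 128 OR 127 = 255

255


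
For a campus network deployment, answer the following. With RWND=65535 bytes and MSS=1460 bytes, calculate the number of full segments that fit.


Given: RWND = 65535 bytes, MSS = 1460 bytes
Full segments = floor(RWND / MSS)
Full segments = floor(65535 / 1460)
Full segments = floor(44.887) = 44

44


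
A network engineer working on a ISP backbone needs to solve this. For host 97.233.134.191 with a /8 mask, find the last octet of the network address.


Given: IP = 97.233.134.191, prefix = /8
Subnet mask = 255.0.0.0
Last octet of IP: 191
Last octet of mask: 0
Network last octet = 191 AND 0 = 0

0


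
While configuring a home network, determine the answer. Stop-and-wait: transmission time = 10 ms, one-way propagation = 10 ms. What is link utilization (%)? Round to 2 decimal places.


Given: Ttrans = 10 ms, Tprop = 10 ms
RTT = 2 * Tprop = 2 * 10 = 20 ms
U = Ttrans / (Ttrans + RTT)
U = 10 / (10 + 20)
U = 10 / 30 = 0.333333
U% = 33.33%

33.33


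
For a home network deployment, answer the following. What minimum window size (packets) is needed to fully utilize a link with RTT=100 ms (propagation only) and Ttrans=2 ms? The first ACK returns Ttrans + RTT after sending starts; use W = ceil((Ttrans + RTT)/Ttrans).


Given: Ttrans = 2 ms, RTT = 100 ms (= 2 * Tprop, Tprop = 50 ms)
Time until first ACK returns = Ttrans + RTT = 2 + 100 = 102 ms
Need W * Ttrans >= Ttrans + RTT  ->  W >= (Ttrans + RTT) / Ttrans
(Ttrans + RTT) / Ttrans = 102 / 2 = 51
W_min = ceil(51) = 51

51


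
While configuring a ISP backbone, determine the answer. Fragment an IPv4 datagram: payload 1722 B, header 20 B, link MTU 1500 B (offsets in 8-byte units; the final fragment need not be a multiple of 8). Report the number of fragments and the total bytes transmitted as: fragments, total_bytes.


Max data per non-final fragment = floor((MTU - header)/8)*8 = floor((1500 - 20)/8)*8 = floor(1480/8)*8 = 1480 B
Final fragment needs no 8-byte alignment: it can carry up to MTU - header = 1480 B
Non-final fragments needed = ceil((payload - 1480) / 1480) = ceil(242/1480) = ceil(0.1635) = 1
Number of fragments = 1 + 1 = 2
Fragment sizes (data): 1 * 1480 B + 242 B (last, 242 <= 1480 OK)
Total bytes sent = payload + n_frags * header = 1722 + 2*20 = 1722 + 40 = 1762 B

2, 1762


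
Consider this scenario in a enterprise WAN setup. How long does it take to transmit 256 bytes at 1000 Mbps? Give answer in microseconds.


Given: packet = 256 bytes, bandwidth = 1000 Mbps
Packet in bits = 256 * 8 = 2048 bits
Bandwidth = 1000 * 10^6 = 1000000000 bps
Time = 2048 / 1000000000 seconds
Time in us = 2048 * 10^6 / 1000000000 = 2.048

2.048


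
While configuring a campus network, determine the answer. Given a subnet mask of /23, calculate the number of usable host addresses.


Given: subnet mask /23
Host bits = 32 - 23 = 9
Total addresses = 2^9 = 512
Usable hosts = 512 - 2 (network + broadcast) = 510

510


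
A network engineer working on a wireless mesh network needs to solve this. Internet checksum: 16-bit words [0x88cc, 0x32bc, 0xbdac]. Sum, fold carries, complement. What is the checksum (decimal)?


Given words: [0x88cc, 0x32bc, 0xbdac]
Step 1: Sum all words
Raw sum = 35020 + 12988 + 48556 = 96564
Step 2: Fold carry: (31028 + 1) = 31029
One's complement = ~31029 & 0xFFFF = 34506

34506


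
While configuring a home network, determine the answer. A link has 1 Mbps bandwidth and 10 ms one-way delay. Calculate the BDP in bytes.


Given: bandwidth = 1 Mbps, delay = 10 ms
BDP in bits = 1 * 10^6 * 10 / 1000
BDP in bits = 10000
BDP in bytes = 10000 / 8 = 1250

1250


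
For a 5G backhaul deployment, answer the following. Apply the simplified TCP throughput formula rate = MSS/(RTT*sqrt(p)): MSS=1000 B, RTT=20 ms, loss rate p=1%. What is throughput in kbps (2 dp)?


Given: MSS = 1000 bytes, RTT = 20 ms, loss = 1%
RTT in seconds = 20 / 1000 = 0.02
Loss rate = 1% = 0.01
sqrt(loss) = sqrt(0.01) = 0.1
Throughput (bytes/s) = 1000 / (0.02 * 0.1) = 500000.0000
Throughput (kbps) = 500000.0000 * 8 / 1000 = 4000.000000 -> 4000.00 kbps (2 dp)

4000.00


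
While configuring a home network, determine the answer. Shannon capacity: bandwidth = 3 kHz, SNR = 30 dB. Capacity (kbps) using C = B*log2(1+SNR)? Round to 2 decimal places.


Given: B = 3 kHz, SNR = 30 dB
SNR linear = 10^(30/10) = 1000
1 + SNR = 1001
log2(1001) = 9.9672262588
C = 3 * 1000 * 9.9672262588 = 29901.6788 bps
C = 29.901679 kbps -> 29.90 kbps (2 dp)

29.90


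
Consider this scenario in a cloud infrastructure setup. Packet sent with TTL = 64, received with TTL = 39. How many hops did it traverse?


Given: initial TTL = 64, received TTL = 39
Hops = initial TTL - received TTL
Hops = 64 - 39 = 25

25


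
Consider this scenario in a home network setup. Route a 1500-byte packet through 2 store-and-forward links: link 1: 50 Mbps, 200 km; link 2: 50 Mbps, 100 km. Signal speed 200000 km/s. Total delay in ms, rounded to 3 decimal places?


Packet = 1500 bytes = 12000 bits. Store-and-forward: sum (t_trans + t_prop) per link.
Link 1: t_trans = 12000/(50*10^6) s = 0.2400 ms; t_prop = 200/200000 s = 1.0000 ms; subtotal = 1.2400 ms
Link 2: t_trans = 12000/(50*10^6) s = 0.2400 ms; t_prop = 100/200000 s = 0.5000 ms; subtotal = 0.7400 ms
End-to-end = 1.2400 + 0.7400 = 1.9800 ms -> 1.980 ms (3 dp)

1.980


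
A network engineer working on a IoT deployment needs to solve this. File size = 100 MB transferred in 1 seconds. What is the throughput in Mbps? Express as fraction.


Given: file = 100 MB, time = 1 s
File in Mb = 100 * 8 = 800 Mb
Throughput = 800 / 1 Mbps
Throughput = 800 Mbps

800


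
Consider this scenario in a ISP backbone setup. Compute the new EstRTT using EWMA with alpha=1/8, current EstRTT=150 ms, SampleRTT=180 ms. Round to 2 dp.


Given: EstRTT = 150 ms, SampleRTT = 180 ms, alpha = 1/8
New EstRTT = (1 - alpha) * EstRTT + alpha * SampleRTT
(7/8) * 150 = 131.25
(1/8) * 180 = 22.5
New EstRTT = 131.25 + 22.5 = 153.75 ms -> 153.75 ms (2 dp)

153.75


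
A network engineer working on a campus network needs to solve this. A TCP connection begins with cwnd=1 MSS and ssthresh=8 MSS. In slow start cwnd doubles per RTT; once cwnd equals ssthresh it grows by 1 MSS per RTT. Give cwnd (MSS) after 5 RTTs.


RTT 0: cwnd = 1 MSS (initial)
RTT 1: cwnd = 2 MSS (slow start, doubled)
RTT 2: cwnd = 4 MSS (slow start, doubled)
RTT 3: cwnd = 8 MSS (slow start, doubled)
RTT 4: cwnd = 9 MSS (congestion avoidance, +1)
RTT 5: cwnd = 10 MSS (congestion avoidance, +1)

10


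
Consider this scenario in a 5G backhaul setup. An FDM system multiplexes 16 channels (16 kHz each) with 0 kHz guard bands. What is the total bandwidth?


Given: 16 channels, 16 kHz each, guard = 0 kHz
Channel bandwidth = 16 * 16 = 256 kHz
Guard bands = 15 gaps * 0 kHz = 0 kHz
Total = 256 + 0 = 256 kHz

256


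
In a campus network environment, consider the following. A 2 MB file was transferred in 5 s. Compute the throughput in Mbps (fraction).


Given: file = 2 MB, time = 5 s
File in Mb = 2 * 8 = 16 Mb
Throughput = 16 / 5 Mbps
Throughput = 16/5 Mbps

16/5


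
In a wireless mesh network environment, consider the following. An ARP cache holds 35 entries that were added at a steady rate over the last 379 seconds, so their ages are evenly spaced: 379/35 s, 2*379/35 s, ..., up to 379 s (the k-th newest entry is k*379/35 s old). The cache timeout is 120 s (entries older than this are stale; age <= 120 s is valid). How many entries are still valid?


Ages are k * 379/35 s for k = 1..35 (spacing = 10.8286 s).
Entry k is valid iff k * 379/35 <= 120 iff k <= 35 * 120 / 379 = 11.0818
n_valid = floor(11.0818) = 11
(n_stale = 35 - 11 = 24)

11


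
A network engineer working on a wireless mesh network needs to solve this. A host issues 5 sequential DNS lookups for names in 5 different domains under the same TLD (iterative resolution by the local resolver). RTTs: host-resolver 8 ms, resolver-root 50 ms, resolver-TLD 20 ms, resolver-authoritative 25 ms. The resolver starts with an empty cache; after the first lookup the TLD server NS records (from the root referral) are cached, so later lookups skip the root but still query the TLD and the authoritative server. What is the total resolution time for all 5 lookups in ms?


Lookup 1 (cold cache): local + root + TLD + auth = 8 + 50 + 20 + 25 = 103 ms
Lookups 2..5 (TLD NS cached -> skip root; new domain -> still ask TLD and auth): local + TLD + auth = 8 + 20 + 25 = 53 ms each
Remaining 4 lookups: 4 * 53 = 212 ms
Total = 103 + 212 = 315 ms

315


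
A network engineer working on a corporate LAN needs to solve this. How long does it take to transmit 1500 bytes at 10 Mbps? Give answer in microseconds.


Given: packet = 1500 bytes, bandwidth = 10 Mbps
Packet in bits = 1500 * 8 = 12000 bits
Bandwidth = 10 * 10^6 = 10000000 bps
Time = 12000 / 10000000 seconds
Time in us = 12000 * 10^6 / 10000000 = 1200

1200


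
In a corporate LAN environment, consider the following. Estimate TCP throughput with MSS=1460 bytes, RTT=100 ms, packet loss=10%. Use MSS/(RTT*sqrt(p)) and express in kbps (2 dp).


Given: MSS = 1460 bytes, RTT = 100 ms, loss = 10%
RTT in seconds = 100 / 1000 = 0.1
Loss rate = 10% = 0.1
sqrt(loss) = sqrt(0.1) = 0.316227766017
Throughput (bytes/s) = 1460 / (0.1 * 0.316227766017) = 46169.2538
Throughput (kbps) = 46169.2538 * 8 / 1000 = 369.354031 -> 369.35 kbps (2 dp)

369.35


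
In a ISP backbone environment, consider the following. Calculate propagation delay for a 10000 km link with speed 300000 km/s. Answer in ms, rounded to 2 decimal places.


Given: distance = 10000 km, speed = 300000 km/s
Delay = distance / speed = 10000 / 300000 seconds
Delay in ms = 10000 * 1000 / 300000
Delay = 33.3333 ms
Rounded to 2 dp = 33.33 ms

33.33


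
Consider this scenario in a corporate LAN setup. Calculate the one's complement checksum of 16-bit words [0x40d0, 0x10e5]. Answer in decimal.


Given words: [0x40d0, 0x10e5]
Step 1: Sum all words
Raw sum = 16592 + 4325 = 20917
One's complement = ~20917 & 0xFFFF = 44618

44618


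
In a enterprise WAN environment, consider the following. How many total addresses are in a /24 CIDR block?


Given: CIDR prefix /24
Host bits = 32 - 24 = 8
Total addresses = 2^8 = 256

256


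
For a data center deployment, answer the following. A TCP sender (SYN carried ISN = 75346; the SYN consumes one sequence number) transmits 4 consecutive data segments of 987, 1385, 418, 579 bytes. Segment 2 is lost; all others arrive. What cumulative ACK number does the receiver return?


SYN uses sequence number 75346; first data byte = ISN + 1 = 75347.
Segment 1: SEQ = 75347, len = 987 B, covers [75347, 76333]
Segment 2: SEQ = 76334, len = 1385 B, covers [76334, 77718] [LOST]
Segment 3: SEQ = 77719, len = 418 B, covers [77719, 78136]
Segment 4: SEQ = 78137, len = 579 B, covers [78137, 78715]
In-order data received: bytes [75347, 76333] (segments 1..1).
Segment 2 missing -> gap begins at byte 76334; later segments buffered out of order.
Cumulative ACK = next expected in-order byte = 75347 + 987 = 76334

76334


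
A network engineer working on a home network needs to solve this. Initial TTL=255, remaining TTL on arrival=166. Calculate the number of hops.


Given: initial TTL = 255, received TTL = 166
Hops = initial TTL - received TTL
Hops = 255 - 166 = 89

89


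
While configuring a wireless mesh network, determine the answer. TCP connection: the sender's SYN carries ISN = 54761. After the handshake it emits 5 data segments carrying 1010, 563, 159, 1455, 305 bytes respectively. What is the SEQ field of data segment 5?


The SYN occupies sequence number ISN = 54761, so the first data byte is ISN + 1 = 54762.
SEQ of data segment i = (ISN + 1) + sum of payload sizes of segments 1..i-1.
Segment 1: SEQ = 54762, payload = 1010 bytes
Segment 2: SEQ = 55772, payload = 563 bytes
Segment 3: SEQ = 56335, payload = 159 bytes
Segment 4: SEQ = 56494, payload = 1455 bytes
Segment 5: SEQ = 57949, payload = 305 bytes
SEQ of segment 5 = 54762 + 1010 + 563 + 159 + 1455 = 57949

57949


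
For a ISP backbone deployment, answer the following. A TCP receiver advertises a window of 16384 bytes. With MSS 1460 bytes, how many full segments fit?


Given: RWND = 16384 bytes, MSS = 1460 bytes
Full segments = floor(RWND / MSS)
Full segments = floor(16384 / 1460)
Full segments = floor(11.2219) = 11

11


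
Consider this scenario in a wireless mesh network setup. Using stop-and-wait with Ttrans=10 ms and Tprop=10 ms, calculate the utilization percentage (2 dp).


Given: Ttrans = 10 ms, Tprop = 10 ms
RTT = 2 * Tprop = 2 * 10 = 20 ms
U = Ttrans / (Ttrans + RTT)
U = 10 / (10 + 20)
U = 10 / 30 = 0.333333
U% = 33.33%

33.33


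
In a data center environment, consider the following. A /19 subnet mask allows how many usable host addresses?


Given: subnet mask /19
Host bits = 32 - 19 = 13
Total addresses = 2^13 = 8192
Usable hosts = 8192 - 2 (network + broadcast) = 8190

8190


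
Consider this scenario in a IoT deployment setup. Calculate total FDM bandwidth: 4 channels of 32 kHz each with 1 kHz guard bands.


Given: 4 channels, 32 kHz each, guard = 1 kHz
Channel bandwidth = 4 * 32 = 128 kHz
Guard bands = 3 gaps * 1 kHz = 3 kHz
Total = 128 + 3 = 131 kHz

131


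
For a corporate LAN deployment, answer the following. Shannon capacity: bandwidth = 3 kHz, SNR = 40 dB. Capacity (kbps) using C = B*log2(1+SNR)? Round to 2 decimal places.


Given: B = 3 kHz, SNR = 40 dB
SNR linear = 10^(40/10) = 10000
1 + SNR = 10001
log2(10001) = 13.2878566418
C = 3 * 1000 * 13.2878566418 = 39863.5699 bps
C = 39.863570 kbps -> 39.86 kbps (2 dp)

39.86


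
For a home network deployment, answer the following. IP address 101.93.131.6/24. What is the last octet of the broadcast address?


Given: IP = 101.93.131.6, prefix = /24
Host bits = 32 - 24 = 8
Network last octet = 6 AND mask = 0
Host part size = 2^8 - 1 = 255
Broadcast last octet = 0 OR 255 = 255

255


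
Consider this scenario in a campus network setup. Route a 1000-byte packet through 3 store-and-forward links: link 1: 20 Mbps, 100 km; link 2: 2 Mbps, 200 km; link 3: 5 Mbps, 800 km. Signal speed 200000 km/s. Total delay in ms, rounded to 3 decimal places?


Packet = 1000 bytes = 8000 bits. Store-and-forward: sum (t_trans + t_prop) per link.
Link 1: t_trans = 8000/(20*10^6) s = 0.4000 ms; t_prop = 100/200000 s = 0.5000 ms; subtotal = 0.9000 ms
Link 2: t_trans = 8000/(2*10^6) s = 4.0000 ms; t_prop = 200/200000 s = 1.0000 ms; subtotal = 5.0000 ms
Link 3: t_trans = 8000/(5*10^6) s = 1.6000 ms; t_prop = 800/200000 s = 4.0000 ms; subtotal = 5.6000 ms
End-to-end = 0.9000 + 5.0000 + 5.6000 = 11.5000 ms -> 11.500 ms (3 dp)

11.500


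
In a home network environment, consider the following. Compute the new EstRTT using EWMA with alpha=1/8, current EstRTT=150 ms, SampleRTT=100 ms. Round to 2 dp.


Given: EstRTT = 150 ms, SampleRTT = 100 ms, alpha = 1/8
New EstRTT = (1 - alpha) * EstRTT + alpha * SampleRTT
(7/8) * 150 = 131.25
(1/8) * 100 = 12.5
New EstRTT = 131.25 + 12.5 = 143.75 ms -> 143.75 ms (2 dp)

143.75


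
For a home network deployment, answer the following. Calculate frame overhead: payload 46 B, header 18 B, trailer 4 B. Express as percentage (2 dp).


Given: payload = 46 B, header = 18 B, trailer = 4 B
Overhead bytes = header + trailer = 18 + 4 = 22
Total frame = payload + overhead = 46 + 22 = 68
Overhead % = 22 / 68 * 100 = 32.3529% -> 32.35% (2 dp)

32.35


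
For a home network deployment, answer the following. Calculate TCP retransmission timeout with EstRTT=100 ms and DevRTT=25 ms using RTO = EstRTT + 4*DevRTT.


Given: EstRTT = 100 ms, DevRTT = 25 ms
Timeout = EstRTT + 4 * DevRTT
4 * DevRTT = 4 * 25 = 100
Timeout = 100 + 100 = 200 ms

200


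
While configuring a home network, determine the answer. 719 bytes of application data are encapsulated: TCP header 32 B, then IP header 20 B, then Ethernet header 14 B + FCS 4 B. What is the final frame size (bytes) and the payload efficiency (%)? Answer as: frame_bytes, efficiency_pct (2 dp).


TCP segment = 719 + 32 = 751 B
IP packet = 751 + 20 = 771 B
Ethernet frame = 771 + 14 + 4 = 789 B
Efficiency = app / frame = 719 / 789 = 0.911280 = 91.1280% -> 91.13% (2 dp)

789, 91.13


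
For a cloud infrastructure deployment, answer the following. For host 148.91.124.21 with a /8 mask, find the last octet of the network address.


Given: IP = 148.91.124.21, prefix = /8
Subnet mask = 255.0.0.0
Last octet of IP: 21
Last octet of mask: 0
Network last octet = 21 AND 0 = 0

0


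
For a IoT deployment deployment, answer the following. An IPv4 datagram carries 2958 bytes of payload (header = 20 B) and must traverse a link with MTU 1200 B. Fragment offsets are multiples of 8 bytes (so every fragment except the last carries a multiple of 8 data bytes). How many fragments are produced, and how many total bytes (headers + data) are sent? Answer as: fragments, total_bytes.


Max data per non-final fragment = floor((MTU - header)/8)*8 = floor((1200 - 20)/8)*8 = floor(1180/8)*8 = 1176 B
Final fragment needs no 8-byte alignment: it can carry up to MTU - header = 1180 B
Non-final fragments needed = ceil((payload - 1180) / 1176) = ceil(1778/1176) = ceil(1.5119) = 2
Number of fragments = 2 + 1 = 3
Fragment sizes (data): 2 * 1176 B + 606 B (last, 606 <= 1180 OK)
Total bytes sent = payload + n_frags * header = 2958 + 3*20 = 2958 + 60 = 3018 B

3, 3018


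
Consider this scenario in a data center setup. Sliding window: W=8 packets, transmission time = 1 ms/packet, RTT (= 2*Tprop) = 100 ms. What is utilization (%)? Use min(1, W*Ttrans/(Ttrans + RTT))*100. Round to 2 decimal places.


Given: W = 8, Ttrans = 1 ms, RTT = 100 ms (= 2 * Tprop, Tprop = 50 ms)
Cycle time = Ttrans + RTT = 1 + 100 = 101 ms (first packet sent until its ACK returns)
W * Ttrans = 8 * 1 = 8 ms of sending per cycle
W * Ttrans / (Ttrans + RTT) = 8 / 101 = 0.079208
U = min(1, 0.079208) = 0.079208
U% = 7.92%

7.92


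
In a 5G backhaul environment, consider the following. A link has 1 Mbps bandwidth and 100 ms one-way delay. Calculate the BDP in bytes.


Given: bandwidth = 1 Mbps, delay = 100 ms
BDP in bits = 1 * 10^6 * 100 / 1000
BDP in bits = 100000
BDP in bytes = 100000 / 8 = 12500

12500


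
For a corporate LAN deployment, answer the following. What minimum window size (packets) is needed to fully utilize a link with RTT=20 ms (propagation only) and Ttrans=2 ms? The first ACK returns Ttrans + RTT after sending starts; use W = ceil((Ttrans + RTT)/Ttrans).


Given: Ttrans = 2 ms, RTT = 20 ms (= 2 * Tprop, Tprop = 10 ms)
Time until first ACK returns = Ttrans + RTT = 2 + 20 = 22 ms
Need W * Ttrans >= Ttrans + RTT  ->  W >= (Ttrans + RTT) / Ttrans
(Ttrans + RTT) / Ttrans = 22 / 2 = 11
W_min = ceil(11) = 11

11


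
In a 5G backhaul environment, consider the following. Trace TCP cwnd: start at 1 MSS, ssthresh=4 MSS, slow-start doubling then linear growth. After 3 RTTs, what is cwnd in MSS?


RTT 0: cwnd = 1 MSS (initial)
RTT 1: cwnd = 2 MSS (slow start, doubled)
RTT 2: cwnd = 4 MSS (slow start, doubled)
RTT 3: cwnd = 5 MSS (congestion avoidance, +1)

5


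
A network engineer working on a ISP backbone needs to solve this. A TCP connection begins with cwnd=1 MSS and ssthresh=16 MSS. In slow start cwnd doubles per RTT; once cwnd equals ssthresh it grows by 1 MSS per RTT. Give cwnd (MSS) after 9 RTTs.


RTT 0: cwnd = 1 MSS (initial)
RTT 1: cwnd = 2 MSS (slow start, doubled)
RTT 2: cwnd = 4 MSS (slow start, doubled)
RTT 3: cwnd = 8 MSS (slow start, doubled)
RTT 4: cwnd = 16 MSS (slow start, doubled)
RTT 5: cwnd = 17 MSS (congestion avoidance, +1)
RTT 6: cwnd = 18 MSS (congestion avoidance, +1)
RTT 7: cwnd = 19 MSS (congestion avoidance, +1)
RTT 8: cwnd = 20 MSS (congestion avoidance, +1)
RTT 9: cwnd = 21 MSS (congestion avoidance, +1)

21


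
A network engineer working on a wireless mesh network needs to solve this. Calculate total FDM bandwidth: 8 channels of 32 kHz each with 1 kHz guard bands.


Given: 8 channels, 32 kHz each, guard = 1 kHz
Channel bandwidth = 8 * 32 = 256 kHz
Guard bands = 7 gaps * 1 kHz = 7 kHz
Total = 256 + 7 = 263 kHz

263


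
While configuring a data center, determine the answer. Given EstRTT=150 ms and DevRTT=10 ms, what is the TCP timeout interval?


Given: EstRTT = 150 ms, DevRTT = 10 ms
Timeout = EstRTT + 4 * DevRTT
4 * DevRTT = 4 * 10 = 40
Timeout = 150 + 40 = 190 ms

190


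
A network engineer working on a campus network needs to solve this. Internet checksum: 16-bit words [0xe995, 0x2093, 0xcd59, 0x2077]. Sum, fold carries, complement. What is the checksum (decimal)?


Given words: [0xe995, 0x2093, 0xcd59, 0x2077]
Step 1: Sum all words
Raw sum = 59797 + 8339 + 52569 + 8311 = 129016
Step 2: Fold carry: (63480 + 1) = 63481
One's complement = ~63481 & 0xFFFF = 2054

2054


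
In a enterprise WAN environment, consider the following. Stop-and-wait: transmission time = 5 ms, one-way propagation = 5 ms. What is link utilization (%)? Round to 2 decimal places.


Given: Ttrans = 5 ms, Tprop = 5 ms
RTT = 2 * Tprop = 2 * 5 = 10 ms
U = Ttrans / (Ttrans + RTT)
U = 5 / (5 + 10)
U = 5 / 15 = 0.333333
U% = 33.33%

33.33


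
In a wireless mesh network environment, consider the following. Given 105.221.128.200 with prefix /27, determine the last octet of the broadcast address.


Given: IP = 105.221.128.200, prefix = /27
Host bits = 32 - 27 = 5
Network last octet = 200 AND mask = 192
Host part size = 2^5 - 1 = 31
Broadcast last octet = 192 OR 31 = 223

223


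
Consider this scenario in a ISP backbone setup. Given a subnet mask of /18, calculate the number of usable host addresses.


Given: subnet mask /18
Host bits = 32 - 18 = 14
Total addresses = 2^14 = 16384
Usable hosts = 16384 - 2 (network + broadcast) = 16382

16382


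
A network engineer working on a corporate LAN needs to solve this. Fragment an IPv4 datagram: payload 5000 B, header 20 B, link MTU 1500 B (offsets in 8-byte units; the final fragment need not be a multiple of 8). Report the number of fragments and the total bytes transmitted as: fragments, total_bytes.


Max data per non-final fragment = floor((MTU - header)/8)*8 = floor((1500 - 20)/8)*8 = floor(1480/8)*8 = 1480 B
Final fragment needs no 8-byte alignment: it can carry up to MTU - header = 1480 B
Non-final fragments needed = ceil((payload - 1480) / 1480) = ceil(3520/1480) = ceil(2.3784) = 3
Number of fragments = 3 + 1 = 4
Fragment sizes (data): 3 * 1480 B + 560 B (last, 560 <= 1480 OK)
Total bytes sent = payload + n_frags * header = 5000 + 4*20 = 5000 + 80 = 5080 B

4, 5080


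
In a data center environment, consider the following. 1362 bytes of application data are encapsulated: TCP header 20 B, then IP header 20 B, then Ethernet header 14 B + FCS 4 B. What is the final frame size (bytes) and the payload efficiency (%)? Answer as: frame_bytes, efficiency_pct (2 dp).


TCP segment = 1362 + 20 = 1382 B
IP packet = 1382 + 20 = 1402 B
Ethernet frame = 1402 + 14 + 4 = 1420 B
Efficiency = app / frame = 1362 / 1420 = 0.959155 = 95.9155% -> 95.92% (2 dp)

1420, 95.92


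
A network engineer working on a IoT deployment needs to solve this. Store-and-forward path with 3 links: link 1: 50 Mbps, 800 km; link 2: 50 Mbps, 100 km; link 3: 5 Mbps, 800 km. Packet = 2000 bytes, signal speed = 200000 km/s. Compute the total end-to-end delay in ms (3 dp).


Packet = 2000 bytes = 16000 bits. Store-and-forward: sum (t_trans + t_prop) per link.
Link 1: t_trans = 16000/(50*10^6) s = 0.3200 ms; t_prop = 800/200000 s = 4.0000 ms; subtotal = 4.3200 ms
Link 2: t_trans = 16000/(50*10^6) s = 0.3200 ms; t_prop = 100/200000 s = 0.5000 ms; subtotal = 0.8200 ms
Link 3: t_trans = 16000/(5*10^6) s = 3.2000 ms; t_prop = 800/200000 s = 4.0000 ms; subtotal = 7.2000 ms
End-to-end = 4.3200 + 0.8200 + 7.2000 = 12.3400 ms -> 12.340 ms (3 dp)

12.340


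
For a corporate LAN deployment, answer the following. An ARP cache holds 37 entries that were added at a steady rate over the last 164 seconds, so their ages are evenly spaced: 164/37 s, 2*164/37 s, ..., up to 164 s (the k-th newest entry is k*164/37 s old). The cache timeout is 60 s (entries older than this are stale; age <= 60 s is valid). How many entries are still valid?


Ages are k * 164/37 s for k = 1..37 (spacing = 4.4324 s).
Entry k is valid iff k * 164/37 <= 60 iff k <= 37 * 60 / 164 = 13.5366
n_valid = floor(13.5366) = 13
(n_stale = 37 - 13 = 24)

13


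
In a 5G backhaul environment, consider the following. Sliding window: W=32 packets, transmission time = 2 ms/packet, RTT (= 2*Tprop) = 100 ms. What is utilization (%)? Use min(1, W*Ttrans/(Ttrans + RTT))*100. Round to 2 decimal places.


Given: W = 32, Ttrans = 2 ms, RTT = 100 ms (= 2 * Tprop, Tprop = 50 ms)
Cycle time = Ttrans + RTT = 2 + 100 = 102 ms (first packet sent until its ACK returns)
W * Ttrans = 32 * 2 = 64 ms of sending per cycle
W * Ttrans / (Ttrans + RTT) = 64 / 102 = 0.627451
U = min(1, 0.627451) = 0.627451
U% = 62.75%

62.75


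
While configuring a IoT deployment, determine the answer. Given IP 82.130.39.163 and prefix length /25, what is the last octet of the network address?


Given: IP = 82.130.39.163, prefix = /25
Subnet mask = 255.255.255.128
Last octet of IP: 163
Last octet of mask: 128
Network last octet = 163 AND 128 = 128

128


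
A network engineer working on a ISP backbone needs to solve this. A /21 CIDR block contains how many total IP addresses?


Given: CIDR prefix /21
Host bits = 32 - 21 = 11
Total addresses = 2^11 = 2048

2048


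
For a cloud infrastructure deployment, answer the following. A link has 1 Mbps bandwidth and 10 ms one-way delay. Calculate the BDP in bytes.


Given: bandwidth = 1 Mbps, delay = 10 ms
BDP in bits = 1 * 10^6 * 10 / 1000
BDP in bits = 10000
BDP in bytes = 10000 / 8 = 1250

1250


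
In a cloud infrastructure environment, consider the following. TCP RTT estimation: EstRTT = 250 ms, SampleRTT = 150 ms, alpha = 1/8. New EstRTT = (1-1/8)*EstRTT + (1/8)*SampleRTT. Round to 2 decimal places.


Given: EstRTT = 250 ms, SampleRTT = 150 ms, alpha = 1/8
New EstRTT = (1 - alpha) * EstRTT + alpha * SampleRTT
(7/8) * 250 = 218.75
(1/8) * 150 = 18.75
New EstRTT = 218.75 + 18.75 = 237.5 ms -> 237.50 ms (2 dp)

237.50


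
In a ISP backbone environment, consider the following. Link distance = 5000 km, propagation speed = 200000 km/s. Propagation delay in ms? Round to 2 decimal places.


Given: distance = 5000 km, speed = 200000 km/s
Delay = distance / speed = 5000 / 200000 seconds
Delay in ms = 5000 * 1000 / 200000
Delay = 25.0000 ms
Rounded to 2 dp = 25.00 ms

25.00


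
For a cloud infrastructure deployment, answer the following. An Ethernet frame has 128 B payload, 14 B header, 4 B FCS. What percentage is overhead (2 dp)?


Given: payload = 128 B, header = 14 B, trailer = 4 B
Overhead bytes = header + trailer = 14 + 4 = 18
Total frame = payload + overhead = 128 + 18 = 146
Overhead % = 18 / 146 * 100 = 12.3288% -> 12.33% (2 dp)

12.33


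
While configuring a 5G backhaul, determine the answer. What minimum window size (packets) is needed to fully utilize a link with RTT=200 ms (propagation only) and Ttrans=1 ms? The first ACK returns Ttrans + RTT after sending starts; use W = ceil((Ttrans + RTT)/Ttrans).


Given: Ttrans = 1 ms, RTT = 200 ms (= 2 * Tprop, Tprop = 100 ms)
Time until first ACK returns = Ttrans + RTT = 1 + 200 = 201 ms
Need W * Ttrans >= Ttrans + RTT  ->  W >= (Ttrans + RTT) / Ttrans
(Ttrans + RTT) / Ttrans = 201 / 1 = 201
W_min = ceil(201) = 201

201


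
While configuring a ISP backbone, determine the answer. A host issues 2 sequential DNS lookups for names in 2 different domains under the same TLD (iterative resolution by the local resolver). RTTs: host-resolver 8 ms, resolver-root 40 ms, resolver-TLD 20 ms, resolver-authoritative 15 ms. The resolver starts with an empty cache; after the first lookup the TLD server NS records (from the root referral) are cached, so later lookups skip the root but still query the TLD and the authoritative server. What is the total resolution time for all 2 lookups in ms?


Lookup 1 (cold cache): local + root + TLD + auth = 8 + 40 + 20 + 15 = 83 ms
Lookups 2..2 (TLD NS cached -> skip root; new domain -> still ask TLD and auth): local + TLD + auth = 8 + 20 + 15 = 43 ms each
Remaining 1 lookups: 1 * 43 = 43 ms
Total = 83 + 43 = 126 ms

126


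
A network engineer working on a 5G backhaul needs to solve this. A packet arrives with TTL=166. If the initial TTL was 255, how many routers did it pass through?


Given: initial TTL = 255, received TTL = 166
Hops = initial TTL - received TTL
Hops = 255 - 166 = 89

89


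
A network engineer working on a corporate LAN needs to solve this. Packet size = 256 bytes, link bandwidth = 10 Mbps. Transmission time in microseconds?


Given: packet = 256 bytes, bandwidth = 10 Mbps
Packet in bits = 256 * 8 = 2048 bits
Bandwidth = 10 * 10^6 = 10000000 bps
Time = 2048 / 10000000 seconds
Time in us = 2048 * 10^6 / 10000000 = 204.8

204.8


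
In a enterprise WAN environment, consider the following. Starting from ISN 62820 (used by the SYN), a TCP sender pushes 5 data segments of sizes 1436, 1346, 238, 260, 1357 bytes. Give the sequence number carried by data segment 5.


The SYN occupies sequence number ISN = 62820, so the first data byte is ISN + 1 = 62821.
SEQ of data segment i = (ISN + 1) + sum of payload sizes of segments 1..i-1.
Segment 1: SEQ = 62821, payload = 1436 bytes
Segment 2: SEQ = 64257, payload = 1346 bytes
Segment 3: SEQ = 65603, payload = 238 bytes
Segment 4: SEQ = 65841, payload = 260 bytes
Segment 5: SEQ = 66101, payload = 1357 bytes
SEQ of segment 5 = 62821 + 1436 + 1346 + 238 + 260 = 66101

66101


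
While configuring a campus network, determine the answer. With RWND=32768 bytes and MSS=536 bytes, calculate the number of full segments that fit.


Given: RWND = 32768 bytes, MSS = 536 bytes
Full segments = floor(RWND / MSS)
Full segments = floor(32768 / 536)
Full segments = floor(61.1343) = 61

61


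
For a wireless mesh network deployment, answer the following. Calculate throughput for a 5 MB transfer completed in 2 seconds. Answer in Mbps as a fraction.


Given: file = 5 MB, time = 2 s
File in Mb = 5 * 8 = 40 Mb
Throughput = 40 / 2 Mbps
Throughput = 20 Mbps

20


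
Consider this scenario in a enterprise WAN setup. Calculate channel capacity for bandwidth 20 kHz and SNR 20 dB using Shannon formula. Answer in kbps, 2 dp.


Given: B = 20 kHz, SNR = 20 dB
SNR linear = 10^(20/10) = 100
1 + SNR = 101
log2(101) = 6.6582114828
C = 20 * 1000 * 6.6582114828 = 133164.2297 bps
C = 133.164230 kbps -> 133.16 kbps (2 dp)

133.16


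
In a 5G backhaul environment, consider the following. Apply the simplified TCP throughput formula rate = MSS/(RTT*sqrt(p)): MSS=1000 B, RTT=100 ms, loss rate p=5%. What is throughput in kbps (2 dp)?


Given: MSS = 1000 bytes, RTT = 100 ms, loss = 5%
RTT in seconds = 100 / 1000 = 0.1
Loss rate = 5% = 0.05
sqrt(loss) = sqrt(0.05) = 0.223606797750
Throughput (bytes/s) = 1000 / (0.1 * 0.223606797750) = 44721.3595
Throughput (kbps) = 44721.3595 * 8 / 1000 = 357.770876 -> 357.77 kbps (2 dp)

357.77


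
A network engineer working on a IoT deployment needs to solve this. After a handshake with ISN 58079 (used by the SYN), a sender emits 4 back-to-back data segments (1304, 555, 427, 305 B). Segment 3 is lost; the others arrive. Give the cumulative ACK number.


SYN uses sequence number 58079; first data byte = ISN + 1 = 58080.
Segment 1: SEQ = 58080, len = 1304 B, covers [58080, 59383]
Segment 2: SEQ = 59384, len = 555 B, covers [59384, 59938]
Segment 3: SEQ = 59939, len = 427 B, covers [59939, 60365] [LOST]
Segment 4: SEQ = 60366, len = 305 B, covers [60366, 60670]
In-order data received: bytes [58080, 59938] (segments 1..2).
Segment 3 missing -> gap begins at byte 59939; later segments buffered out of order.
Cumulative ACK = next expected in-order byte = 58080 + 1304 + 555 = 59939

59939


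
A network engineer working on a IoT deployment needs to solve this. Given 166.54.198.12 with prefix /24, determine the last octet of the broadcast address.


Given: IP = 166.54.198.12, prefix = /24
Host bits = 32 - 24 = 8
Network last octet = 12 AND mask = 0
Host part size = 2^8 - 1 = 255
Broadcast last octet = 0 OR 255 = 255

255


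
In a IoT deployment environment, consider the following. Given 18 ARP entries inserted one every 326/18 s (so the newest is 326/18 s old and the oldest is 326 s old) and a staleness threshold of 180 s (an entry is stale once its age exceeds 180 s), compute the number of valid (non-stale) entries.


Ages are k * 326/18 s for k = 1..18 (spacing = 18.1111 s).
Entry k is valid iff k * 326/18 <= 180 iff k <= 18 * 180 / 326 = 9.9387
n_valid = floor(9.9387) = 9
(n_stale = 18 - 9 = 9)

9


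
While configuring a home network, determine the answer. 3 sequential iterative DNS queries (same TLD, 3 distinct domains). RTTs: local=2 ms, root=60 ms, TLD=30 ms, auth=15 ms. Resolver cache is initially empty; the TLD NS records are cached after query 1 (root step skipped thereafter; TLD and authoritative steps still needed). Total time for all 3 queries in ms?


Lookup 1 (cold cache): local + root + TLD + auth = 2 + 60 + 30 + 15 = 107 ms
Lookups 2..3 (TLD NS cached -> skip root; new domain -> still ask TLD and auth): local + TLD + auth = 2 + 30 + 15 = 47 ms each
Remaining 2 lookups: 2 * 47 = 94 ms
Total = 107 + 94 = 201 ms

201


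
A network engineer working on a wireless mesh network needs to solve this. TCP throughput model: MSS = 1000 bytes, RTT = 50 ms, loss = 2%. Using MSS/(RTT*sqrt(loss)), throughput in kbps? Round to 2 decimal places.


Given: MSS = 1000 bytes, RTT = 50 ms, loss = 2%
RTT in seconds = 50 / 1000 = 0.05
Loss rate = 2% = 0.02
sqrt(loss) = sqrt(0.02) = 0.141421356237
Throughput (bytes/s) = 1000 / (0.05 * 0.141421356237) = 141421.3562
Throughput (kbps) = 141421.3562 * 8 / 1000 = 1131.370850 -> 1131.37 kbps (2 dp)

1131.37


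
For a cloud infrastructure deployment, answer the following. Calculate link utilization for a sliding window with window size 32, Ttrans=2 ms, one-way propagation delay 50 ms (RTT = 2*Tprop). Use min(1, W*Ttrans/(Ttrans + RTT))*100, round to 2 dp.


Given: W = 32, Ttrans = 2 ms, RTT = 100 ms (= 2 * Tprop, Tprop = 50 ms)
Cycle time = Ttrans + RTT = 2 + 100 = 102 ms (first packet sent until its ACK returns)
W * Ttrans = 32 * 2 = 64 ms of sending per cycle
W * Ttrans / (Ttrans + RTT) = 64 / 102 = 0.627451
U = min(1, 0.627451) = 0.627451
U% = 62.75%

62.75


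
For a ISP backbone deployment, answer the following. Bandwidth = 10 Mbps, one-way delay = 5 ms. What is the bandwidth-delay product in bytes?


Given: bandwidth = 10 Mbps, delay = 5 ms
BDP in bits = 10 * 10^6 * 5 / 1000
BDP in bits = 50000
BDP in bytes = 50000 / 8 = 6250

6250


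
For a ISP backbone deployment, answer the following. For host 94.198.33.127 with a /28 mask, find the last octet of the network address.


Given: IP = 94.198.33.127, prefix = /28
Subnet mask = 255.255.255.240
Last octet of IP: 127
Last octet of mask: 240
Network last octet = 127 AND 240 = 112

112


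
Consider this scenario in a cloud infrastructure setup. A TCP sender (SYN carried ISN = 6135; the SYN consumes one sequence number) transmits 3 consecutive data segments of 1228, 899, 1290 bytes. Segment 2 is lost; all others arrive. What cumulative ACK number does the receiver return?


SYN uses sequence number 6135; first data byte = ISN + 1 = 6136.
Segment 1: SEQ = 6136, len = 1228 B, covers [6136, 7363]
Segment 2: SEQ = 7364, len = 899 B, covers [7364, 8262] [LOST]
Segment 3: SEQ = 8263, len = 1290 B, covers [8263, 9552]
In-order data received: bytes [6136, 7363] (segments 1..1).
Segment 2 missing -> gap begins at byte 7364; later segments buffered out of order.
Cumulative ACK = next expected in-order byte = 6136 + 1228 = 7364

7364


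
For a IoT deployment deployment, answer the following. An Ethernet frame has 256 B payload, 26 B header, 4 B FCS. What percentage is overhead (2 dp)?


Given: payload = 256 B, header = 26 B, trailer = 4 B
Overhead bytes = header + trailer = 26 + 4 = 30
Total frame = payload + overhead = 256 + 30 = 286
Overhead % = 30 / 286 * 100 = 10.4895% -> 10.49% (2 dp)

10.49


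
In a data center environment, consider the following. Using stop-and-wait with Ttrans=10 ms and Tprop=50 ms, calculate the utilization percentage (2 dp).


Given: Ttrans = 10 ms, Tprop = 50 ms
RTT = 2 * Tprop = 2 * 50 = 100 ms
U = Ttrans / (Ttrans + RTT)
U = 10 / (10 + 100)
U = 10 / 110 = 0.090909
U% = 9.09%

9.09


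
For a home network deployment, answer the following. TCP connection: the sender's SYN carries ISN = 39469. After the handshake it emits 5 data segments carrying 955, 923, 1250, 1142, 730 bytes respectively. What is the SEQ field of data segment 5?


The SYN occupies sequence number ISN = 39469, so the first data byte is ISN + 1 = 39470.
SEQ of data segment i = (ISN + 1) + sum of payload sizes of segments 1..i-1.
Segment 1: SEQ = 39470, payload = 955 bytes
Segment 2: SEQ = 40425, payload = 923 bytes
Segment 3: SEQ = 41348, payload = 1250 bytes
Segment 4: SEQ = 42598, payload = 1142 bytes
Segment 5: SEQ = 43740, payload = 730 bytes
SEQ of segment 5 = 39470 + 955 + 923 + 1250 + 1142 = 43740

43740


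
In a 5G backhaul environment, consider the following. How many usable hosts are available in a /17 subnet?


Given: subnet mask /17
Host bits = 32 - 17 = 15
Total addresses = 2^15 = 32768
Usable hosts = 32768 - 2 (network + broadcast) = 32766

32766


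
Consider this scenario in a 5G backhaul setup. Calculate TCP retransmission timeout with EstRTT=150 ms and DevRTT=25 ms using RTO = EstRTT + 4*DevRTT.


Given: EstRTT = 150 ms, DevRTT = 25 ms
Timeout = EstRTT + 4 * DevRTT
4 * DevRTT = 4 * 25 = 100
Timeout = 150 + 100 = 250 ms

250


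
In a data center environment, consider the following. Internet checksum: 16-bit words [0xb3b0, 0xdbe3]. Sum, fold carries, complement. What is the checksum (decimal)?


Given words: [0xb3b0, 0xdbe3]
Step 1: Sum all words
Raw sum = 46000 + 56291 = 102291
Step 2: Fold carry: (36755 + 1) = 36756
One's complement = ~36756 & 0xFFFF = 28779

28779


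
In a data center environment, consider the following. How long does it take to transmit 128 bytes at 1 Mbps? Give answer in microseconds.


Given: packet = 128 bytes, bandwidth = 1 Mbps
Packet in bits = 128 * 8 = 1024 bits
Bandwidth = 1 * 10^6 = 1000000 bps
Time = 1024 / 1000000 seconds
Time in us = 1024 * 10^6 / 1000000 = 1024

1024


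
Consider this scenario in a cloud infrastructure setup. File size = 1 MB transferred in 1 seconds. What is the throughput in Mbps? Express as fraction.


Given: file = 1 MB, time = 1 s
File in Mb = 1 * 8 = 8 Mb
Throughput = 8 / 1 Mbps
Throughput = 8 Mbps

8


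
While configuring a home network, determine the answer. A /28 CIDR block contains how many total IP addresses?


Given: CIDR prefix /28
Host bits = 32 - 28 = 4
Total addresses = 2^4 = 16

16


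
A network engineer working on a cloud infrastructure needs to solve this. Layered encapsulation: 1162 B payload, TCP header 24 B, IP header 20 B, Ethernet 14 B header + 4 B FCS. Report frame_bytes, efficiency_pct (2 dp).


TCP segment = 1162 + 24 = 1186 B
IP packet = 1186 + 20 = 1206 B
Ethernet frame = 1206 + 14 + 4 = 1224 B
Efficiency = app / frame = 1162 / 1224 = 0.949346 = 94.9346% -> 94.93% (2 dp)

1224, 94.93
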